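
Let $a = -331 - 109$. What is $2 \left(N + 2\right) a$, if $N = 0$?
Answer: $-1760$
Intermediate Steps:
$a = -440$
$2 \left(N + 2\right) a = 2 \left(0 + 2\right) \left(-440\right) = 2 \cdot 2 \left(-440\right) = 4 \left(-440\right) = -1760$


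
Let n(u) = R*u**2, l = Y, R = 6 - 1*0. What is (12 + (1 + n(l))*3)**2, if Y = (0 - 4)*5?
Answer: 52056225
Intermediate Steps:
R = 6 (R = 6 + 0 = 6)
Y = -20 (Y = -4*5 = -20)
l = -20
n(u) = 6*u**2
(12 + (1 + n(l))*3)**2 = (12 + (1 + 6*(-20)**2)*3)**2 = (12 + (1 + 6*400)*3)**2 = (12 + (1 + 2400)*3)**2 = (12 + 2401*3)**2 = (12 + 7203)**2 = 7215**2 = 52056225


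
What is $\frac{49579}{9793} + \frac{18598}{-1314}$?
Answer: $- \frac{58491704}{6434001} \approx -9.091$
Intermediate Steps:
$\frac{49579}{9793} + \frac{18598}{-1314} = 49579 \cdot \frac{1}{9793} + 18598 \left(- \frac{1}{1314}\right) = \frac{49579}{9793} - \frac{9299}{657} = - \frac{58491704}{6434001}$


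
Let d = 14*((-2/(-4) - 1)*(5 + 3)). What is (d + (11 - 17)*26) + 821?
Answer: 609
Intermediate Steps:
d = -56 (d = 14*((-2*(-1/4) - 1)*8) = 14*((1/2 - 1)*8) = 14*(-1/2*8) = 14*(-4) = -56)
(d + (11 - 17)*26) + 821 = (-56 + (11 - 17)*26) + 821 = (-56 - 6*26) + 821 = (-56 - 156) + 821 = -212 + 821 = 609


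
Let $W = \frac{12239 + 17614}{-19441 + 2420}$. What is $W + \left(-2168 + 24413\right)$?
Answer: $\frac{378602292}{17021} \approx 22243.0$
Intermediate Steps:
$W = - \frac{29853}{17021}$ ($W = \frac{29853}{-17021} = 29853 \left(- \frac{1}{17021}\right) = - \frac{29853}{17021} \approx -1.7539$)
$W + \left(-2168 + 24413\right) = - \frac{29853}{17021} + \left(-2168 + 24413\right) = - \frac{29853}{17021} + 22245 = \frac{378602292}{17021}$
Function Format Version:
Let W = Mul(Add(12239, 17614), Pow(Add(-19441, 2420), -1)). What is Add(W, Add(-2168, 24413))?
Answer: Rational(378602292, 17021) ≈ 22243.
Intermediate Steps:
W = Rational(-29853, 17021) (W = Mul(29853, Pow(-17021, -1)) = Mul(29853, Rational(-1, 17021)) = Rational(-29853, 17021) ≈ -1.7539)
Add(W, Add(-2168, 24413)) = Add(Rational(-29853, 17021), Add(-2168, 24413)) = Add(Rational(-29853, 17021), 22245) = Rational(378602292, 17021)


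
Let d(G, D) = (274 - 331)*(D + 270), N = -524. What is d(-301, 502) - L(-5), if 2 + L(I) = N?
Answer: -43478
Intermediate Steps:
L(I) = -526 (L(I) = -2 - 524 = -526)
d(G, D) = -15390 - 57*D (d(G, D) = -57*(270 + D) = -15390 - 57*D)
d(-301, 502) - L(-5) = (-15390 - 57*502) - 1*(-526) = (-15390 - 28614) + 526 = -44004 + 526 = -43478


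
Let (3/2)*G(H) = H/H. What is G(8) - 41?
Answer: -121/3 ≈ -40.333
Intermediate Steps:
G(H) = ⅔ (G(H) = 2*(H/H)/3 = (⅔)*1 = ⅔)
G(8) - 41 = ⅔ - 41 = -121/3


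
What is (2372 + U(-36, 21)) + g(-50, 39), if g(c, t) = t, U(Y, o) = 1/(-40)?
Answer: 96439/40 ≈ 2411.0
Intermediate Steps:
U(Y, o) = -1/40 (U(Y, o) = 1*(-1/40) = -1/40)
(2372 + U(-36, 21)) + g(-50, 39) = (2372 - 1/40) + 39 = 94879/40 + 39 = 96439/40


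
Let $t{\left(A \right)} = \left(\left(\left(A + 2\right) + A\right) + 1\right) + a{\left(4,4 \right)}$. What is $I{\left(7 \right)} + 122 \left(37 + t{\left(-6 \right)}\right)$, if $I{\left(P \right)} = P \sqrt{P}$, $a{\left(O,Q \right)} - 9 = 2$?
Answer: $4758 + 7 \sqrt{7} \approx 4776.5$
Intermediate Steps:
$a{\left(O,Q \right)} = 11$ ($a{\left(O,Q \right)} = 9 + 2 = 11$)
$I{\left(P \right)} = P^{\frac{3}{2}}$
$t{\left(A \right)} = 14 + 2 A$ ($t{\left(A \right)} = \left(\left(\left(A + 2\right) + A\right) + 1\right) + 11 = \left(\left(\left(2 + A\right) + A\right) + 1\right) + 11 = \left(\left(2 + 2 A\right) + 1\right) + 11 = \left(3 + 2 A\right) + 11 = 14 + 2 A$)
$I{\left(7 \right)} + 122 \left(37 + t{\left(-6 \right)}\right) = 7^{\frac{3}{2}} + 122 \left(37 + \left(14 + 2 \left(-6\right)\right)\right) = 7 \sqrt{7} + 122 \left(37 + \left(14 - 12\right)\right) = 7 \sqrt{7} + 122 \left(37 + 2\right) = 7 \sqrt{7} + 122 \cdot 39 = 7 \sqrt{7} + 4758 = 4758 + 7 \sqrt{7}$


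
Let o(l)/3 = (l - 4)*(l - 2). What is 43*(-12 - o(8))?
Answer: -3612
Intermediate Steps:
o(l) = 3*(-4 + l)*(-2 + l) (o(l) = 3*((l - 4)*(l - 2)) = 3*((-4 + l)*(-2 + l)) = 3*(-4 + l)*(-2 + l))
43*(-12 - o(8)) = 43*(-12 - (24 - 18*8 + 3*8²)) = 43*(-12 - (24 - 144 + 3*64)) = 43*(-12 - (24 - 144 + 192)) = 43*(-12 - 1*72) = 43*(-12 - 72) = 43*(-84) = -3612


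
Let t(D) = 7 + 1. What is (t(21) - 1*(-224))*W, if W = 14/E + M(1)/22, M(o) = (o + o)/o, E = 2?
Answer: 18096/11 ≈ 1645.1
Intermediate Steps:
M(o) = 2 (M(o) = (2*o)/o = 2)
t(D) = 8
W = 78/11 (W = 14/2 + 2/22 = 14*(½) + 2*(1/22) = 7 + 1/11 = 78/11 ≈ 7.0909)
(t(21) - 1*(-224))*W = (8 - 1*(-224))*(78/11) = (8 + 224)*(78/11) = 232*(78/11) = 18096/11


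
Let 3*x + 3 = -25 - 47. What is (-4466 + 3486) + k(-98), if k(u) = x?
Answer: -1005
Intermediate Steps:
x = -25 (x = -1 + (-25 - 47)/3 = -1 + (⅓)*(-72) = -1 - 24 = -25)
k(u) = -25
(-4466 + 3486) + k(-98) = (-4466 + 3486) - 25 = -980 - 25 = -1005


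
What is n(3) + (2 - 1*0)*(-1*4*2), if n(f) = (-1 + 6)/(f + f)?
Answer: -91/6 ≈ -15.167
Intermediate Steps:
n(f) = 5/(2*f) (n(f) = 5/((2*f)) = 5*(1/(2*f)) = 5/(2*f))
n(3) + (2 - 1*0)*(-1*4*2) = (5/2)/3 + (2 - 1*0)*(-1*4*2) = (5/2)*(⅓) + (2 + 0)*(-4*2) = ⅚ + 2*(-8) = ⅚ - 16 = -91/6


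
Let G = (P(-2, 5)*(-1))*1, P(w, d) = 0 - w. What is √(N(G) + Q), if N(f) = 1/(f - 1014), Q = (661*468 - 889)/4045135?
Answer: √317845265387246610/2054928580 ≈ 0.27435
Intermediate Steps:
P(w, d) = -w
Q = 308459/4045135 (Q = (309348 - 889)*(1/4045135) = 308459*(1/4045135) = 308459/4045135 ≈ 0.076254)
G = -2 (G = (-1*(-2)*(-1))*1 = (2*(-1))*1 = -2*1 = -2)
N(f) = 1/(-1014 + f)
√(N(G) + Q) = √(1/(-1014 - 2) + 308459/4045135) = √(1/(-1016) + 308459/4045135) = √(-1/1016 + 308459/4045135) = √(309349209/4109857160) = √317845265387246610/2054928580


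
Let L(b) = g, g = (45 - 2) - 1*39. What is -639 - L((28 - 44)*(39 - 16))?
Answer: -643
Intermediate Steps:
g = 4 (g = 43 - 39 = 4)
L(b) = 4
-639 - L((28 - 44)*(39 - 16)) = -639 - 1*4 = -639 - 4 = -643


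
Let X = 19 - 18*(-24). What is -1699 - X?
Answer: -2150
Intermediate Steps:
X = 451 (X = 19 + 432 = 451)
-1699 - X = -1699 - 1*451 = -1699 - 451 = -2150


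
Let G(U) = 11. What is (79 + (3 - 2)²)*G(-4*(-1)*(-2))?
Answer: 880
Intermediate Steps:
(79 + (3 - 2)²)*G(-4*(-1)*(-2)) = (79 + (3 - 2)²)*11 = (79 + 1²)*11 = (79 + 1)*11 = 80*11 = 880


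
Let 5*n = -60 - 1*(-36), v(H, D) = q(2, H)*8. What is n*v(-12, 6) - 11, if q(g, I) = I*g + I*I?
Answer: -4619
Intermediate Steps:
q(g, I) = I² + I*g (q(g, I) = I*g + I² = I² + I*g)
v(H, D) = 8*H*(2 + H) (v(H, D) = (H*(H + 2))*8 = (H*(2 + H))*8 = 8*H*(2 + H))
n = -24/5 (n = (-60 - 1*(-36))/5 = (-60 + 36)/5 = (⅕)*(-24) = -24/5 ≈ -4.8000)
n*v(-12, 6) - 11 = -192*(-12)*(2 - 12)/5 - 11 = -192*(-12)*(-10)/5 - 11 = -24/5*960 - 11 = -4608 - 11 = -4619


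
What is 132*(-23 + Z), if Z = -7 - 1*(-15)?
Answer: -1980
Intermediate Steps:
Z = 8 (Z = -7 + 15 = 8)
132*(-23 + Z) = 132*(-23 + 8) = 132*(-15) = -1980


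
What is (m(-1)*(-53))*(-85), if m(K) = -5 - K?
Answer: -18020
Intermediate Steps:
(m(-1)*(-53))*(-85) = ((-5 - 1*(-1))*(-53))*(-85) = ((-5 + 1)*(-53))*(-85) = -4*(-53)*(-85) = 212*(-85) = -18020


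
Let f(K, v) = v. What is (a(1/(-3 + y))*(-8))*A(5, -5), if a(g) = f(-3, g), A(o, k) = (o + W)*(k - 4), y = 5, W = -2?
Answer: 108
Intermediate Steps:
A(o, k) = (-4 + k)*(-2 + o) (A(o, k) = (o - 2)*(k - 4) = (-2 + o)*(-4 + k) = (-4 + k)*(-2 + o))
a(g) = g
(a(1/(-3 + y))*(-8))*A(5, -5) = (-8/(-3 + 5))*(8 - 4*5 - 2*(-5) - 5*5) = (-8/2)*(8 - 20 + 10 - 25) = ((½)*(-8))*(-27) = -4*(-27) = 108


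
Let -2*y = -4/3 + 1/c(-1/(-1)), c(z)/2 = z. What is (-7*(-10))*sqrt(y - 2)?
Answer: 35*I*sqrt(57)/3 ≈ 88.081*I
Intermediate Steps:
c(z) = 2*z
y = 5/12 (y = -(-4/3 + 1/(2*(-1/(-1))))/2 = -(-4*1/3 + 1/(2*(-1*(-1))))/2 = -(-4/3 + 1/(2*1))/2 = -(-4/3 + 1/2)/2 = -1/2*(-5/6) = 5/12 ≈ 0.41667)
(-7*(-10))*sqrt(y - 2) = (-7*(-10))*sqrt(5/12 - 2) = 70*sqrt(-19/12) = 70*(I*sqrt(57)/6) = 35*I*sqrt(57)/3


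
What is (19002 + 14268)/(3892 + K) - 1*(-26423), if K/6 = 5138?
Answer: 91743983/3472 ≈ 26424.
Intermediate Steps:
K = 30828 (K = 6*5138 = 30828)
(19002 + 14268)/(3892 + K) - 1*(-26423) = (19002 + 14268)/(3892 + 30828) - 1*(-26423) = 33270/34720 + 26423 = 33270*(1/34720) + 26423 = 3327/3472 + 26423 = 91743983/3472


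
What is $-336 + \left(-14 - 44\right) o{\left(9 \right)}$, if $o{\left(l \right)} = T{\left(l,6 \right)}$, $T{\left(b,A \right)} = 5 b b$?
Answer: $-23826$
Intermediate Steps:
$T{\left(b,A \right)} = 5 b^{2}$
$o{\left(l \right)} = 5 l^{2}$
$-336 + \left(-14 - 44\right) o{\left(9 \right)} = -336 + \left(-14 - 44\right) 5 \cdot 9^{2} = -336 + \left(-14 - 44\right) 5 \cdot 81 = -336 - 23490 = -23826$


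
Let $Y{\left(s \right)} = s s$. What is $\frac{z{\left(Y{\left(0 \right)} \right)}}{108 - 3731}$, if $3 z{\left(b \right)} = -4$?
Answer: $\frac{4}{10869} \approx 0.00036802$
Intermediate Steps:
$Y{\left(s \right)} = s^{2}$
$z{\left(b \right)} = - \frac{4}{3}$ ($z{\left(b \right)} = \frac{1}{3} \left(-4\right) = - \frac{4}{3}$)
$\frac{z{\left(Y{\left(0 \right)} \right)}}{108 - 3731} = - \frac{4}{3 \left(108 - 3731\right)} = - \frac{4}{3 \left(-3623\right)} = \left(- \frac{4}{3}\right) \left(- \frac{1}{3623}\right) = \frac{4}{10869}$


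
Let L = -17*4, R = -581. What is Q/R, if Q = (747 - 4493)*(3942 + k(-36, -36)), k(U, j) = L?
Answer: 14512004/581 ≈ 24978.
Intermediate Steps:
L = -68
k(U, j) = -68
Q = -14512004 (Q = (747 - 4493)*(3942 - 68) = -3746*3874 = -14512004)
Q/R = -14512004/(-581) = -14512004*(-1/581) = 14512004/581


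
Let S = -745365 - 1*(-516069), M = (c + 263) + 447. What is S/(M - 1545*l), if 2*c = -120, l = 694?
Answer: 57324/267895 ≈ 0.21398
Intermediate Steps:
c = -60 (c = (1/2)*(-120) = -60)
M = 650 (M = (-60 + 263) + 447 = 203 + 447 = 650)
S = -229296 (S = -745365 + 516069 = -229296)
S/(M - 1545*l) = -229296/(650 - 1545*694) = -229296/(650 - 1072230) = -229296/(-1071580) = -229296*(-1/1071580) = 57324/267895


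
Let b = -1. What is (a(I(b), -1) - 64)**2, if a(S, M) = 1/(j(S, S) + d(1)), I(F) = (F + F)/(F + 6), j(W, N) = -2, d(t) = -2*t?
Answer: 66049/16 ≈ 4128.1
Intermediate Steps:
I(F) = 2*F/(6 + F) (I(F) = (2*F)/(6 + F) = 2*F/(6 + F))
a(S, M) = -1/4 (a(S, M) = 1/(-2 - 2*1) = 1/(-2 - 2) = 1/(-4) = -1/4)
(a(I(b), -1) - 64)**2 = (-1/4 - 64)**2 = (-257/4)**2 = 66049/16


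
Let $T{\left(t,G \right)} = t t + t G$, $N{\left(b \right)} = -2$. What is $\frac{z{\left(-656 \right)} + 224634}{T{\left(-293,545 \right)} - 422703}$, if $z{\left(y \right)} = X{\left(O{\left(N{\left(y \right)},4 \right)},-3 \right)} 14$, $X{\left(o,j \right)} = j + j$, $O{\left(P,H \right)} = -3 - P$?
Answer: $- \frac{24950}{55171} \approx -0.45223$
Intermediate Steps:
$X{\left(o,j \right)} = 2 j$
$T{\left(t,G \right)} = t^{2} + G t$
$z{\left(y \right)} = -84$ ($z{\left(y \right)} = 2 \left(-3\right) 14 = \left(-6\right) 14 = -84$)
$\frac{z{\left(-656 \right)} + 224634}{T{\left(-293,545 \right)} - 422703} = \frac{-84 + 224634}{- 293 \left(545 - 293\right) - 422703} = \frac{224550}{\left(-293\right) 252 - 422703} = \frac{224550}{-73836 - 422703} = \frac{224550}{-496539} = 224550 \left(- \frac{1}{496539}\right) = - \frac{24950}{55171}$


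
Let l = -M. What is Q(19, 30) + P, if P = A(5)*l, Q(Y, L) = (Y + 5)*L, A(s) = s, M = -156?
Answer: 1500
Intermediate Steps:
Q(Y, L) = L*(5 + Y) (Q(Y, L) = (5 + Y)*L = L*(5 + Y))
l = 156 (l = -1*(-156) = 156)
P = 780 (P = 5*156 = 780)
Q(19, 30) + P = 30*(5 + 19) + 780 = 30*24 + 780 = 720 + 780 = 1500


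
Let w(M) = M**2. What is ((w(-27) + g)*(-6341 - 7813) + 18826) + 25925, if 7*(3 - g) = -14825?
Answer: -40292127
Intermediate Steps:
g = 14846/7 (g = 3 - 1/7*(-14825) = 3 + 14825/7 = 14846/7 ≈ 2120.9)
((w(-27) + g)*(-6341 - 7813) + 18826) + 25925 = (((-27)**2 + 14846/7)*(-6341 - 7813) + 18826) + 25925 = ((729 + 14846/7)*(-14154) + 18826) + 25925 = ((19949/7)*(-14154) + 18826) + 25925 = (-40336878 + 18826) + 25925 = -40318052 + 25925 = -40292127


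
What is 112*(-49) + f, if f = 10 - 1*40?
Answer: -5518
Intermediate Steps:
f = -30 (f = 10 - 40 = -30)
112*(-49) + f = 112*(-49) - 30 = -5488 - 30 = -5518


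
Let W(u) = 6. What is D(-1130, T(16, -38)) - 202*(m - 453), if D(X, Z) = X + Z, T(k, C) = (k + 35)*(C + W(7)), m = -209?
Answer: 130962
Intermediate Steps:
T(k, C) = (6 + C)*(35 + k) (T(k, C) = (k + 35)*(C + 6) = (35 + k)*(6 + C) = (6 + C)*(35 + k))
D(-1130, T(16, -38)) - 202*(m - 453) = (-1130 + (210 + 6*16 + 35*(-38) - 38*16)) - 202*(-209 - 453) = (-1130 + (210 + 96 - 1330 - 608)) - 202*(-662) = (-1130 - 1632) + 133724 = -2762 + 133724 = 130962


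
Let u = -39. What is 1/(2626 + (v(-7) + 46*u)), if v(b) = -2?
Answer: 1/830 ≈ 0.0012048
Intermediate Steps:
1/(2626 + (v(-7) + 46*u)) = 1/(2626 + (-2 + 46*(-39))) = 1/(2626 + (-2 - 1794)) = 1/(2626 - 1796) = 1/830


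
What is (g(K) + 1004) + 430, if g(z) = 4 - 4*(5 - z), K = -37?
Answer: 1270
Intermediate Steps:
g(z) = -16 + 4*z (g(z) = 4 + (-20 + 4*z) = -16 + 4*z)
(g(K) + 1004) + 430 = ((-16 + 4*(-37)) + 1004) + 430 = ((-16 - 148) + 1004) + 430 = (-164 + 1004) + 430 = 840 + 430 = 1270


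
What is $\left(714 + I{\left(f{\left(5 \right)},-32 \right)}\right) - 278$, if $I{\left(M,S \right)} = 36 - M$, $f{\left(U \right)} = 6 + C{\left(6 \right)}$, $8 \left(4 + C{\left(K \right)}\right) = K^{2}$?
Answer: $\frac{931}{2} \approx 465.5$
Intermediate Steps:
$C{\left(K \right)} = -4 + \frac{K^{2}}{8}$
$f{\left(U \right)} = \frac{13}{2}$ ($f{\left(U \right)} = 6 - \left(4 - \frac{6^{2}}{8}\right) = 6 + \left(-4 + \frac{1}{8} \cdot 36\right) = 6 + \left(-4 + \frac{9}{2}\right) = 6 + \frac{1}{2} = \frac{13}{2}$)
$\left(714 + I{\left(f{\left(5 \right)},-32 \right)}\right) - 278 = \left(714 + \left(36 - \frac{13}{2}\right)\right) - 278 = \left(714 + \frac{59}{2}\right) - 278 = \frac{1487}{2} - 278 = \frac{931}{2}$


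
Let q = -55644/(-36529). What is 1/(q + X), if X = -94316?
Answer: -36529/3445213520 ≈ -1.0603e-5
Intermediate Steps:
q = 55644/36529 (q = -55644*(-1/36529) = 55644/36529 ≈ 1.5233)
1/(q + X) = 1/(55644/36529 - 94316) = 1/(-3445213520/36529) = -36529/3445213520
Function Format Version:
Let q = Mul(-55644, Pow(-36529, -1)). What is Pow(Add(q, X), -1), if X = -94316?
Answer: Rational(-36529, 3445213520) ≈ -1.0603e-5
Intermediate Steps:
q = Rational(55644, 36529) (q = Mul(-55644, Rational(-1, 36529)) = Rational(55644, 36529) ≈ 1.5233)
Pow(Add(q, X), -1) = Pow(Add(Rational(55644, 36529), -94316), -1) = Pow(Rational(-3445213520, 36529), -1) = Rational(-36529, 3445213520)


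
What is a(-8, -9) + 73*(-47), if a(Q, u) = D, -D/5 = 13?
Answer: -3496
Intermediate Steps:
D = -65 (D = -5*13 = -65)
a(Q, u) = -65
a(-8, -9) + 73*(-47) = -65 + 73*(-47) = -65 - 3431 = -3496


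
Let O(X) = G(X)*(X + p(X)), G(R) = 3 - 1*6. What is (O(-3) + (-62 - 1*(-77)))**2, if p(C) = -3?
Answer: 1089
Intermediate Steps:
G(R) = -3 (G(R) = 3 - 6 = -3)
O(X) = 9 - 3*X (O(X) = -3*(X - 3) = -3*(-3 + X) = 9 - 3*X)
(O(-3) + (-62 - 1*(-77)))**2 = ((9 - 3*(-3)) + (-62 - 1*(-77)))**2 = ((9 + 9) + (-62 + 77))**2 = (18 + 15)**2 = 33**2 = 1089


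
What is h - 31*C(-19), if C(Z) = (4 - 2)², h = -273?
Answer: -397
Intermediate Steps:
C(Z) = 4 (C(Z) = 2² = 4)
h - 31*C(-19) = -273 - 31*4 = -273 - 124 = -397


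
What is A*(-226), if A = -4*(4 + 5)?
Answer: 8136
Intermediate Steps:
A = -36 (A = -4*9 = -36)
A*(-226) = -36*(-226) = 8136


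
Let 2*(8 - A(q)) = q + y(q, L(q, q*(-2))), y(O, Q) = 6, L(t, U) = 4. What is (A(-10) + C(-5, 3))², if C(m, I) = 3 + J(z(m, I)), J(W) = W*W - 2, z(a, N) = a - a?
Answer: 121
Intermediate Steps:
z(a, N) = 0
J(W) = -2 + W² (J(W) = W² - 2 = -2 + W²)
A(q) = 5 - q/2 (A(q) = 8 - (q + 6)/2 = 8 - (6 + q)/2 = 8 + (-3 - q/2) = 5 - q/2)
C(m, I) = 1 (C(m, I) = 3 + (-2 + 0²) = 3 + (-2 + 0) = 3 - 2 = 1)
(A(-10) + C(-5, 3))² = ((5 - ½*(-10)) + 1)² = ((5 + 5) + 1)² = (10 + 1)² = 11² = 121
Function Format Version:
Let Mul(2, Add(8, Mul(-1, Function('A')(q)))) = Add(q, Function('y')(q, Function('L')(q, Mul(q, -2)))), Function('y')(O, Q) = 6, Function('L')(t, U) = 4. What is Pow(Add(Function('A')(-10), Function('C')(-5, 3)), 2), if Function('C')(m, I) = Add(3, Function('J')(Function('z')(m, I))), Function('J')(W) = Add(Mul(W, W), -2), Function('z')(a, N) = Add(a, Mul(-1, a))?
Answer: 121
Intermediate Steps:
Function('z')(a, N) = 0
Function('J')(W) = Add(-2, Pow(W, 2)) (Function('J')(W) = Add(Pow(W, 2), -2) = Add(-2, Pow(W, 2)))
Function('A')(q) = Add(5, Mul(Rational(-1, 2), q)) (Function('A')(q) = Add(8, Mul(Rational(-1, 2), Add(q, 6))) = Add(8, Mul(Rational(-1, 2), Add(6, q))) = Add(8, Add(-3, Mul(Rational(-1, 2), q))) = Add(5, Mul(Rational(-1, 2), q)))
Function('C')(m, I) = 1 (Function('C')(m, I) = Add(3, Add(-2, Pow(0, 2))) = Add(3, Add(-2, 0)) = Add(3, -2) = 1)
Pow(Add(Function('A')(-10), Function('C')(-5, 3)), 2) = Pow(Add(Add(5, Mul(Rational(-1, 2), -10)), 1), 2) = Pow(Add(Add(5, 5), 1), 2) = Pow(Add(10, 1), 2) = Pow(11, 2) = 121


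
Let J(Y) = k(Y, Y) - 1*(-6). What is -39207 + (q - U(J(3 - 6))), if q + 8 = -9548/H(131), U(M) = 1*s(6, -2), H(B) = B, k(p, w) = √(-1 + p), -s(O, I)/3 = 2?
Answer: -5145927/131 ≈ -39282.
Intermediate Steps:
s(O, I) = -6 (s(O, I) = -3*2 = -6)
J(Y) = 6 + √(-1 + Y) (J(Y) = √(-1 + Y) - 1*(-6) = √(-1 + Y) + 6 = 6 + √(-1 + Y))
U(M) = -6 (U(M) = 1*(-6) = -6)
q = -10596/131 (q = -8 - 9548/131 = -10596/131 ≈ -80.885)
-39207 + (q - U(J(3 - 6))) = -39207 + (-10596/131 - 1*(-6)) = -39207 + (-10596/131 + 6) = -39207 - 9810/131 = -5145927/131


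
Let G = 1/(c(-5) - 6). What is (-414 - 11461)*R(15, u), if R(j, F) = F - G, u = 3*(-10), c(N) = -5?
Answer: 3906875/11 ≈ 3.5517e+5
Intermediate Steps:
G = -1/11 (G = 1/(-5 - 6) = 1/(-11) = -1/11 ≈ -0.090909)
u = -30
R(j, F) = 1/11 + F (R(j, F) = F - 1*(-1/11) = F + 1/11 = 1/11 + F)
(-414 - 11461)*R(15, u) = (-414 - 11461)*(1/11 - 30) = -11875*(-329/11) = 3906875/11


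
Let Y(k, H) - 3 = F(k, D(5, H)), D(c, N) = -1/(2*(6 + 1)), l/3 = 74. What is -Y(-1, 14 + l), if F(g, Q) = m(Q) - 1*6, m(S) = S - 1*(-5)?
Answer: -27/14 ≈ -1.9286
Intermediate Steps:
l = 222 (l = 3*74 = 222)
m(S) = 5 + S (m(S) = S + 5 = 5 + S)
D(c, N) = -1/14 (D(c, N) = -1/(2*7) = -1/14)
F(g, Q) = -1 + Q (F(g, Q) = (5 + Q) - 1*6 = (5 + Q) - 6 = -1 + Q)
Y(k, H) = 27/14 (Y(k, H) = 3 + (-1 - 1/14) = 3 - 15/14 = 27/14)
-Y(-1, 14 + l) = -1*27/14 = -27/14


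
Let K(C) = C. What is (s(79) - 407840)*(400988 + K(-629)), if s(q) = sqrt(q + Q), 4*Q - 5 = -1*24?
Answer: -163282414560 + 1201077*sqrt(33)/2 ≈ -1.6328e+11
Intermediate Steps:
Q = -19/4 (Q = 5/4 + (-1*24)/4 = 5/4 + (1/4)*(-24) = 5/4 - 6 = -19/4 ≈ -4.7500)
s(q) = sqrt(-19/4 + q) (s(q) = sqrt(q - 19/4) = sqrt(-19/4 + q))
(s(79) - 407840)*(400988 + K(-629)) = (sqrt(-19 + 4*79)/2 - 407840)*(400988 - 629) = (sqrt(-19 + 316)/2 - 407840)*400359 = (sqrt(297)/2 - 407840)*400359 = ((3*sqrt(33))/2 - 407840)*400359 = (3*sqrt(33)/2 - 407840)*400359 = (-407840 + 3*sqrt(33)/2)*400359 = -163282414560 + 1201077*sqrt(33)/2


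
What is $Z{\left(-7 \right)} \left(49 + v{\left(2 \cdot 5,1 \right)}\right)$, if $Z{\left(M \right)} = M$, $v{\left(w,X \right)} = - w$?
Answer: $-273$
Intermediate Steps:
$Z{\left(-7 \right)} \left(49 + v{\left(2 \cdot 5,1 \right)}\right) = - 7 \left(49 - 2 \cdot 5\right) = - 7 \left(49 - 10\right) = \left(-7\right) 39 = -273$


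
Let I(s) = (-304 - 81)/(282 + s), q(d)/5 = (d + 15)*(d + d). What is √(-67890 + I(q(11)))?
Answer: I*√670222423630/3142 ≈ 260.56*I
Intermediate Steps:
q(d) = 10*d*(15 + d) (q(d) = 5*((d + 15)*(d + d)) = 5*((15 + d)*(2*d)) = 5*(2*d*(15 + d)) = 10*d*(15 + d))
I(s) = -385/(282 + s)
√(-67890 + I(q(11))) = √(-67890 - 385/(282 + 10*11*(15 + 11))) = √(-67890 - 385/(282 + 10*11*26)) = √(-67890 - 385/(282 + 2860)) = √(-67890 - 385/3142) = √(-213310765/3142) = I*√670222423630/3142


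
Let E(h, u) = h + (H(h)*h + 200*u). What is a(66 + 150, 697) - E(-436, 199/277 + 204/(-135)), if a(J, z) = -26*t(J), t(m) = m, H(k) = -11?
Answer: -24474928/2493 ≈ -9817.5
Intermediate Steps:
a(J, z) = -26*J
E(h, u) = -10*h + 200*u (E(h, u) = h + (-11*h + 200*u) = -10*h + 200*u)
a(66 + 150, 697) - E(-436, 199/277 + 204/(-135)) = -26*(66 + 150) - (-10*(-436) + 200*(199/277 + 204/(-135))) = -26*216 - (4360 + 200*(199*(1/277) + 204*(-1/135))) = -5616 - (4360 + 200*(199/277 - 68/45)) = -5616 - (4360 + 200*(-9881/12465)) = -5616 - (4360 - 395240/2493) = -5616 - 1*10474240/2493 = -5616 - 10474240/2493 = -24474928/2493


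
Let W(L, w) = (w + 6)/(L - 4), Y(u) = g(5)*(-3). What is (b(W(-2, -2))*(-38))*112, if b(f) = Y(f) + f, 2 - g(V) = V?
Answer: -106400/3 ≈ -35467.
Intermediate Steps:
g(V) = 2 - V
Y(u) = 9 (Y(u) = (2 - 1*5)*(-3) = (2 - 5)*(-3) = -3*(-3) = 9)
W(L, w) = (6 + w)/(-4 + L)
b(f) = 9 + f
(b(W(-2, -2))*(-38))*112 = ((9 + (6 - 2)/(-4 - 2))*(-38))*112 = ((9 + 4/(-6))*(-38))*112 = ((9 - 1/6*4)*(-38))*112 = ((9 - 2/3)*(-38))*112 = ((25/3)*(-38))*112 = -950/3*112 = -106400/3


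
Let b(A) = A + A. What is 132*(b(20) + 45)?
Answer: 11220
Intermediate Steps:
b(A) = 2*A
132*(b(20) + 45) = 132*(2*20 + 45) = 132*(40 + 45) = 132*85 = 11220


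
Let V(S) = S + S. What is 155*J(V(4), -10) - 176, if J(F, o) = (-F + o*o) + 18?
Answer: 16874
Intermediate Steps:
V(S) = 2*S
J(F, o) = 18 + o² - F (J(F, o) = (-F + o²) + 18 = (o² - F) + 18 = 18 + o² - F)
155*J(V(4), -10) - 176 = 155*(18 + (-10)² - 2*4) - 176 = 155*(18 + 100 - 1*8) - 176 = 155*(18 + 100 - 8) - 176 = 155*110 - 176 = 17050 - 176 = 16874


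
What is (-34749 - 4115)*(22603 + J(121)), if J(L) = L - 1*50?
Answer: -881202336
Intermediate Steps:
J(L) = -50 + L (J(L) = L - 50 = -50 + L)
(-34749 - 4115)*(22603 + J(121)) = (-34749 - 4115)*(22603 + (-50 + 121)) = -38864*(22603 + 71) = -38864*22674 = -881202336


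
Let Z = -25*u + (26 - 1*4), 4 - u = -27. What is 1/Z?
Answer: -1/753 ≈ -0.0013280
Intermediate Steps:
u = 31 (u = 4 - 1*(-27) = 4 + 27 = 31)
Z = -753 (Z = -25*31 + (26 - 1*4) = -775 + (26 - 4) = -775 + 22 = -753)
1/Z = 1/(-753) = -1/753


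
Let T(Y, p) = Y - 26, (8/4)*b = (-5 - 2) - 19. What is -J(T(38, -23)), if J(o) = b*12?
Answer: 156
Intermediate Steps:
b = -13 (b = ((-5 - 2) - 19)/2 = (-7 - 19)/2 = (1/2)*(-26) = -13)
T(Y, p) = -26 + Y
J(o) = -156 (J(o) = -13*12 = -156)
-J(T(38, -23)) = -1*(-156) = 156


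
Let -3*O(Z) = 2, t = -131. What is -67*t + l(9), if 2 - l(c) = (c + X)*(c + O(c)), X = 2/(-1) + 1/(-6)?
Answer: 156997/18 ≈ 8722.1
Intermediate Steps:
O(Z) = -2/3 (O(Z) = -1/3*2 = -2/3)
X = -13/6 (X = 2*(-1) + 1*(-1/6) = -2 - 1/6 = -13/6 ≈ -2.1667)
l(c) = 2 - (-13/6 + c)*(-2/3 + c) (l(c) = 2 - (c - 13/6)*(c - 2/3) = 2 - (-13/6 + c)*(-2/3 + c))
-67*t + l(9) = -67*(-131) + (5/9 - 1*9**2 + (17/6)*9) = 8777 + (5/9 - 1*81 + 51/2) = 8777 + (5/9 - 81 + 51/2) = 8777 - 989/18 = 156997/18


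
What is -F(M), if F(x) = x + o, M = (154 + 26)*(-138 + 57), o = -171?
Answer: 14751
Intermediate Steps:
M = -14580 (M = 180*(-81) = -14580)
F(x) = -171 + x (F(x) = x - 171 = -171 + x)
-F(M) = -(-171 - 14580) = -1*(-14751) = 14751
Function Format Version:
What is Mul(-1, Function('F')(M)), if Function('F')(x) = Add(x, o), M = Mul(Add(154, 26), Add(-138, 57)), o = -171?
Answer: 14751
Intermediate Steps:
M = -14580 (M = Mul(180, -81) = -14580)
Function('F')(x) = Add(-171, x) (Function('F')(x) = Add(x, -171) = Add(-171, x))
Mul(-1, Function('F')(M)) = Mul(-1, Add(-171, -14580)) = Mul(-1, -14751) = 14751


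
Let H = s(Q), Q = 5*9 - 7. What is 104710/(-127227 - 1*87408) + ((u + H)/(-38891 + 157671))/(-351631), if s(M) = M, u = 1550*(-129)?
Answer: -218667570451784/448230106609215 ≈ -0.48785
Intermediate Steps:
u = -199950
Q = 38 (Q = 45 - 7 = 38)
H = 38
104710/(-127227 - 1*87408) + ((u + H)/(-38891 + 157671))/(-351631) = 104710/(-127227 - 1*87408) + ((-199950 + 38)/(-38891 + 157671))/(-351631) = 104710/(-127227 - 87408) - 199912/118780*(-1/351631) = 104710/(-214635) - 199912*1/118780*(-1/351631) = 104710*(-1/214635) - 49978/29695*(-1/351631) = -20942/42927 + 49978/10441682545 = -218667570451784/448230106609215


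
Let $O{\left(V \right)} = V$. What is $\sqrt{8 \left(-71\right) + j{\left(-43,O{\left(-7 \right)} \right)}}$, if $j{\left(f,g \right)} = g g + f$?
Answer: $i \sqrt{562} \approx 23.707 i$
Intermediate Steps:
$j{\left(f,g \right)} = f + g^{2}$ ($j{\left(f,g \right)} = g^{2} + f = f + g^{2}$)
$\sqrt{8 \left(-71\right) + j{\left(-43,O{\left(-7 \right)} \right)}} = \sqrt{8 \left(-71\right) - \left(43 - \left(-7\right)^{2}\right)} = \sqrt{-568 + \left(-43 + 49\right)} = \sqrt{-568 + 6} = \sqrt{-562} = i \sqrt{562}$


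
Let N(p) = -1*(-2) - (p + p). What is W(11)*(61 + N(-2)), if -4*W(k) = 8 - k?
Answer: 201/4 ≈ 50.250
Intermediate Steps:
W(k) = -2 + k/4 (W(k) = -(8 - k)/4 = -2 + k/4)
N(p) = 2 - 2*p
W(11)*(61 + N(-2)) = (-2 + (1/4)*11)*(61 + (2 - 2*(-2))) = (-2 + 11/4)*(61 + (2 + 4)) = 3*(61 + 6)/4 = (3/4)*67 = 201/4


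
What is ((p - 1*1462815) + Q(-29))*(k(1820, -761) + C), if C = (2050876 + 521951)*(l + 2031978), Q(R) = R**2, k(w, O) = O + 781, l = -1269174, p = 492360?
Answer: -1902928295907565792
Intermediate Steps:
k(w, O) = 781 + O
C = 1962562726908 (C = (2050876 + 521951)*(-1269174 + 2031978) = 2572827*762804 = 1962562726908)
((p - 1*1462815) + Q(-29))*(k(1820, -761) + C) = ((492360 - 1*1462815) + (-29)**2)*((781 - 761) + 1962562726908) = ((492360 - 1462815) + 841)*(20 + 1962562726908) = (-970455 + 841)*1962562726928 = -969614*1962562726928 = -1902928295907565792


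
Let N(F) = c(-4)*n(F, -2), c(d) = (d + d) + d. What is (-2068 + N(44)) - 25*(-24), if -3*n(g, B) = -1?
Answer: -1472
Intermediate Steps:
n(g, B) = ⅓ (n(g, B) = -⅓*(-1) = ⅓)
c(d) = 3*d (c(d) = 2*d + d = 3*d)
N(F) = -4 (N(F) = (3*(-4))*(⅓) = -12*⅓ = -4)
(-2068 + N(44)) - 25*(-24) = (-2068 - 4) - 25*(-24) = -2072 + 600 = -1472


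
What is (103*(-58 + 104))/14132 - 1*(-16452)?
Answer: 116252201/7066 ≈ 16452.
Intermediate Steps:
(103*(-58 + 104))/14132 - 1*(-16452) = (103*46)*(1/14132) + 16452 = 4738*(1/14132) + 16452 = 2369/7066 + 16452 = 116252201/7066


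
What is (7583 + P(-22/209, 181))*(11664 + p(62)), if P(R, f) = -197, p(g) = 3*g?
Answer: 87524100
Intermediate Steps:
(7583 + P(-22/209, 181))*(11664 + p(62)) = (7583 - 197)*(11664 + 3*62) = 7386*(11664 + 186) = 7386*11850 = 87524100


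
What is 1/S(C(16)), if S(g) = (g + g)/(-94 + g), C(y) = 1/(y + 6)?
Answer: -2067/2 ≈ -1033.5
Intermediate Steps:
C(y) = 1/(6 + y)
S(g) = 2*g/(-94 + g) (S(g) = (2*g)/(-94 + g) = 2*g/(-94 + g))
1/S(C(16)) = 1/(2/((6 + 16)*(-94 + 1/(6 + 16)))) = 1/(2/(22*(-94 + 1/22))) = 1/(2*(1/22)/(-94 + 1/22)) = 1/(2*(1/22)/(-2067/22)) = 1/(2*(1/22)*(-22/2067)) = 1/(-2/2067) = -2067/2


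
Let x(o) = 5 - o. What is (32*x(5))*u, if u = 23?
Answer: 0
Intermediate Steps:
(32*x(5))*u = (32*(5 - 1*5))*23 = (32*(5 - 5))*23 = (32*0)*23 = 0*23 = 0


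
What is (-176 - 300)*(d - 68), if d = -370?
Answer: 208488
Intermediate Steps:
(-176 - 300)*(d - 68) = (-176 - 300)*(-370 - 68) = -476*(-438) = 208488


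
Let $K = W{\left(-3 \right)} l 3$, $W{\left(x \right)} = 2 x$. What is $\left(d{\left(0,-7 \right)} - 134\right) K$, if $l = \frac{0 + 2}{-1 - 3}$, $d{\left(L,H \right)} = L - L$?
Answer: $-1206$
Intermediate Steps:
$d{\left(L,H \right)} = 0$
$l = - \frac{1}{2}$ ($l = \frac{2}{-4} = 2 \left(- \frac{1}{4}\right) = - \frac{1}{2} \approx -0.5$)
$K = 9$ ($K = 2 \left(-3\right) \left(- \frac{1}{2}\right) 3 = \left(-6\right) \left(- \frac{1}{2}\right) 3 = 3 \cdot 3 = 9$)
$\left(d{\left(0,-7 \right)} - 134\right) K = \left(0 - 134\right) 9 = \left(-134\right) 9 = -1206$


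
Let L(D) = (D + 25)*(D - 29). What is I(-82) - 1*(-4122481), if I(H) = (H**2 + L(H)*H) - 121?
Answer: 3610270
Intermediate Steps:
L(D) = (-29 + D)*(25 + D) (L(D) = (25 + D)*(-29 + D) = (-29 + D)*(25 + D))
I(H) = -121 + H**2 + H*(-725 + H**2 - 4*H) (I(H) = (H**2 + (-725 + H**2 - 4*H)*H) - 121 = (H**2 + H*(-725 + H**2 - 4*H)) - 121 = -121 + H**2 + H*(-725 + H**2 - 4*H))
I(-82) - 1*(-4122481) = (-121 + (-82)**3 - 725*(-82) - 3*(-82)**2) - 1*(-4122481) = (-121 - 551368 + 59450 - 3*6724) + 4122481 = (-121 - 551368 + 59450 - 20172) + 4122481 = -512211 + 4122481 = 3610270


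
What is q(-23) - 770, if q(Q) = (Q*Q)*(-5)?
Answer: -3415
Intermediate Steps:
q(Q) = -5*Q² (q(Q) = Q²*(-5) = -5*Q²)
q(-23) - 770 = -5*(-23)² - 770 = -5*529 - 770 = -2645 - 770 = -3415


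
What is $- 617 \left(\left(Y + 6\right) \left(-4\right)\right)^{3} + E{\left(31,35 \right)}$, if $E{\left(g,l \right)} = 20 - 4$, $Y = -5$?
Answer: $39504$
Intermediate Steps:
$E{\left(g,l \right)} = 16$
$- 617 \left(\left(Y + 6\right) \left(-4\right)\right)^{3} + E{\left(31,35 \right)} = - 617 \left(\left(-5 + 6\right) \left(-4\right)\right)^{3} + 16 = - 617 \left(1 \left(-4\right)\right)^{3} + 16 = - 617 \left(-4\right)^{3} + 16 = \left(-617\right) \left(-64\right) + 16 = 39488 + 16 = 39504$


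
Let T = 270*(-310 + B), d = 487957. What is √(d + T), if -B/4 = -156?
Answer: √572737 ≈ 756.79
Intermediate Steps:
B = 624 (B = -4*(-156) = 624)
T = 84780 (T = 270*(-310 + 624) = 270*314 = 84780)
√(d + T) = √(487957 + 84780) = √572737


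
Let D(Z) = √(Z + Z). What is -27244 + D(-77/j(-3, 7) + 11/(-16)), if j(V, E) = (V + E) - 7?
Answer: -27244 + √7194/12 ≈ -27237.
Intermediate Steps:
j(V, E) = -7 + E + V (j(V, E) = (E + V) - 7 = -7 + E + V)
D(Z) = √2*√Z (D(Z) = √(2*Z) = √2*√Z)
-27244 + D(-77/j(-3, 7) + 11/(-16)) = -27244 + √2*√(-77/(-7 + 7 - 3) + 11/(-16)) = -27244 + √2*√(-77/(-3) + 11*(-1/16)) = -27244 + √2*√(-77*(-⅓) - 11/16) = -27244 + √2*√(77/3 - 11/16) = -27244 + √2*√(1199/48) = -27244 + √2*(√3597/12) = -27244 + √7194/12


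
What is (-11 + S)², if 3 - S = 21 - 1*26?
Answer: 9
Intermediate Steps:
S = 8 (S = 3 - (21 - 1*26) = 3 - (21 - 26) = 3 - 1*(-5) = 3 + 5 = 8)
(-11 + S)² = (-11 + 8)² = (-3)² = 9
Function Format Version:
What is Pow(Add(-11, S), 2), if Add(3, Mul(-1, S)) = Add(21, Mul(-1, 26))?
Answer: 9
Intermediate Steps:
S = 8 (S = Add(3, Mul(-1, Add(21, Mul(-1, 26)))) = Add(3, Mul(-1, Add(21, -26))) = Add(3, Mul(-1, -5)) = Add(3, 5) = 8)
Pow(Add(-11, S), 2) = Pow(Add(-11, 8), 2) = Pow(-3, 2) = 9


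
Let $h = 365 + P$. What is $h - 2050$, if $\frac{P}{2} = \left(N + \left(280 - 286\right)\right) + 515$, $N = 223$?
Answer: $-221$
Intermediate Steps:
$P = 1464$ ($P = 2 \left(\left(223 + \left(280 - 286\right)\right) + 515\right) = 2 \left(\left(223 - 6\right) + 515\right) = 2 \left(217 + 515\right) = 2 \cdot 732 = 1464$)
$h = 1829$ ($h = 365 + 1464 = 1829$)
$h - 2050 = 1829 - 2050 = -221$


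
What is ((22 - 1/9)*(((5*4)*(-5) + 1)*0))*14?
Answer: 0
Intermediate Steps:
((22 - 1/9)*(((5*4)*(-5) + 1)*0))*14 = ((22 - 1*⅑)*((20*(-5) + 1)*0))*14 = ((22 - ⅑)*((-100 + 1)*0))*14 = (197*(-99*0)/9)*14 = ((197/9)*0)*14 = 0*14 = 0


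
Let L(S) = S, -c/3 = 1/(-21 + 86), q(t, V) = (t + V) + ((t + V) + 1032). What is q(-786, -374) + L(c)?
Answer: -83723/65 ≈ -1288.0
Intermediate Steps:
q(t, V) = 1032 + 2*V + 2*t (q(t, V) = (V + t) + ((V + t) + 1032) = (V + t) + (1032 + V + t) = 1032 + 2*V + 2*t)
c = -3/65 (c = -3/(-21 + 86) = -3/65 ≈ -0.046154)
q(-786, -374) + L(c) = (1032 + 2*(-374) + 2*(-786)) - 3/65 = (1032 - 748 - 1572) - 3/65 = -1288 - 3/65 = -83723/65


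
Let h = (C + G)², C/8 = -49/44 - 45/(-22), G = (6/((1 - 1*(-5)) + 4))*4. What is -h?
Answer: -293764/3025 ≈ -97.112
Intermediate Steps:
G = 12/5 (G = (6/((1 + 5) + 4))*4 = (6/(6 + 4))*4 = (6/10)*4 = ((⅒)*6)*4 = (⅗)*4 = 12/5 ≈ 2.4000)
C = 82/11 (C = 8*(-49/44 - 45/(-22)) = 8*(-49*1/44 - 45*(-1/22)) = 8*(-49/44 + 45/22) = 8*(41/44) = 82/11 ≈ 7.4545)
h = 293764/3025 (h = (82/11 + 12/5)² = (542/55)² = 293764/3025 ≈ 97.112)
-h = -1*293764/3025 = -293764/3025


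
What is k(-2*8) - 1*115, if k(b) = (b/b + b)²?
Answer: 110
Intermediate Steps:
k(b) = (1 + b)²
k(-2*8) - 1*115 = (1 - 2*8)² - 1*115 = (1 - 16)² - 115 = (-15)² - 115 = 225 - 115 = 110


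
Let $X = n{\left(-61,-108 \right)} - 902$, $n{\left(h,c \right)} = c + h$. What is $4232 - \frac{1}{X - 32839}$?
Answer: $\frac{143507121}{33910} \approx 4232.0$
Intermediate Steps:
$X = -1071$ ($X = \left(-108 - 61\right) - 902 = -169 - 902 = -1071$)
$4232 - \frac{1}{X - 32839} = 4232 - \frac{1}{-1071 - 32839} = 4232 - \frac{1}{-33910} = 4232 - - \frac{1}{33910} = 4232 + \frac{1}{33910} = \frac{143507121}{33910}$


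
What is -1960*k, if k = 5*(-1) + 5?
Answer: 0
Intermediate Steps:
k = 0 (k = -5 + 5 = 0)
-1960*k = -1960*0 = 0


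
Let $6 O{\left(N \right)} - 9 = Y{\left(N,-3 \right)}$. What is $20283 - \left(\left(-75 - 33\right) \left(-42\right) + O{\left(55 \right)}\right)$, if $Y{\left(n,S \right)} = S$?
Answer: $15746$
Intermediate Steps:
$O{\left(N \right)} = 1$ ($O{\left(N \right)} = \frac{3}{2} + \frac{1}{6} \left(-3\right) = \frac{3}{2} - \frac{1}{2} = 1$)
$20283 - \left(\left(-75 - 33\right) \left(-42\right) + O{\left(55 \right)}\right) = 20283 - \left(\left(-75 - 33\right) \left(-42\right) + 1\right) = 20283 - \left(\left(-108\right) \left(-42\right) + 1\right) = 20283 - \left(4536 + 1\right) = 20283 - 4537 = 15746$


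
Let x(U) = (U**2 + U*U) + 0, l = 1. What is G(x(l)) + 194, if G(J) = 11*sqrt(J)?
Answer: 194 + 11*sqrt(2) ≈ 209.56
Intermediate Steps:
x(U) = 2*U**2 (x(U) = (U**2 + U**2) + 0 = 2*U**2 + 0 = 2*U**2)
G(x(l)) + 194 = 11*sqrt(2*1**2) + 194 = 11*sqrt(2*1) + 194 = 11*sqrt(2) + 194 = 194 + 11*sqrt(2)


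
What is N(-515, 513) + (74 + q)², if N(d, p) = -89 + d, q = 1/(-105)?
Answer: 53698261/11025 ≈ 4870.6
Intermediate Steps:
q = -1/105 ≈ -0.0095238
N(-515, 513) + (74 + q)² = (-89 - 515) + (74 - 1/105)² = -604 + (7769/105)² = -604 + 60357361/11025 = 53698261/11025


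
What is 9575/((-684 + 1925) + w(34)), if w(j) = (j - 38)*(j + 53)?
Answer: 9575/893 ≈ 10.722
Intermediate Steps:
w(j) = (-38 + j)*(53 + j)
9575/((-684 + 1925) + w(34)) = 9575/((-684 + 1925) + (-2014 + 34**2 + 15*34)) = 9575/(1241 + (-2014 + 1156 + 510)) = 9575/(1241 - 348) = 9575/893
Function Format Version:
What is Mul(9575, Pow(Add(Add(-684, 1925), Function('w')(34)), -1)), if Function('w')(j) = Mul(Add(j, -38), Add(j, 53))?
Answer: Rational(9575, 893) ≈ 10.722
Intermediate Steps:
Function('w')(j) = Mul(Add(-38, j), Add(53, j))
Mul(9575, Pow(Add(Add(-684, 1925), Function('w')(34)), -1)) = Mul(9575, Pow(Add(Add(-684, 1925), Add(-2014, Pow(34, 2), Mul(15, 34))), -1)) = Mul(9575, Pow(Add(1241, Add(-2014, 1156, 510)), -1)) = Mul(9575, Pow(Add(1241, -348), -1)) = Mul(9575, Pow(893, -1)) = Mul(9575, Rational(1, 893)) = Rational(9575, 893)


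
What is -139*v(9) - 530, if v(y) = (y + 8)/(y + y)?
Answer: -11903/18 ≈ -661.28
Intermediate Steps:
v(y) = (8 + y)/(2*y) (v(y) = (8 + y)/((2*y)) = (8 + y)*(1/(2*y)) = (8 + y)/(2*y))
-139*v(9) - 530 = -139*(8 + 9)/(2*9) - 530 = -139*17/(2*9) - 530 = -139*17/18 - 530 = -2363/18 - 530 = -11903/18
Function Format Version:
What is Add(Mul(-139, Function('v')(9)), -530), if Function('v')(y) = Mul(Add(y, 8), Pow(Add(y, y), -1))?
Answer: Rational(-11903, 18) ≈ -661.28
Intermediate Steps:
Function('v')(y) = Mul(Rational(1, 2), Pow(y, -1), Add(8, y)) (Function('v')(y) = Mul(Add(8, y), Pow(Mul(2, y), -1)) = Mul(Add(8, y), Mul(Rational(1, 2), Pow(y, -1))) = Mul(Rational(1, 2), Pow(y, -1), Add(8, y)))
Add(Mul(-139, Function('v')(9)), -530) = Add(Mul(-139, Mul(Rational(1, 2), Pow(9, -1), Add(8, 9))), -530) = Add(Mul(-139, Mul(Rational(1, 2), Rational(1, 9), 17)), -530) = Add(Mul(-139, Rational(17, 18)), -530) = Add(Rational(-2363, 18), -530) = Rational(-11903, 18)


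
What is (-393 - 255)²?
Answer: 419904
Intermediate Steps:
(-393 - 255)² = (-648)² = 419904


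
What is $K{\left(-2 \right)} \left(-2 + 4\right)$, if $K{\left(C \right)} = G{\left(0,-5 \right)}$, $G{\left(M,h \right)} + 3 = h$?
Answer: $-16$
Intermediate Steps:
$G{\left(M,h \right)} = -3 + h$
$K{\left(C \right)} = -8$ ($K{\left(C \right)} = -3 - 5 = -8$)
$K{\left(-2 \right)} \left(-2 + 4\right) = - 8 \left(-2 + 4\right) = \left(-8\right) 2 = -16$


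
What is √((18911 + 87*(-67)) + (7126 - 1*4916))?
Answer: 2*√3823 ≈ 123.66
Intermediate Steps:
√((18911 + 87*(-67)) + (7126 - 1*4916)) = √((18911 - 5829) + (7126 - 4916)) = √(13082 + 2210) = √15292 = 2*√3823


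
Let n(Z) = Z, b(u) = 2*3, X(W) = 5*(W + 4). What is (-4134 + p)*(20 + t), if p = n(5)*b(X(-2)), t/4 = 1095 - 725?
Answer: -6156000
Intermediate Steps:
X(W) = 20 + 5*W (X(W) = 5*(4 + W) = 20 + 5*W)
t = 1480 (t = 4*(1095 - 725) = 4*370 = 1480)
b(u) = 6
p = 30 (p = 5*6 = 30)
(-4134 + p)*(20 + t) = (-4134 + 30)*(20 + 1480) = -4104*1500 = -6156000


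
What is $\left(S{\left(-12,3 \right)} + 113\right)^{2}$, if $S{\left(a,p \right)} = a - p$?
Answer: $9604$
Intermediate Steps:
$\left(S{\left(-12,3 \right)} + 113\right)^{2} = \left(\left(-12 - 3\right) + 113\right)^{2} = \left(-15 + 113\right)^{2} = 98^{2} = 9604$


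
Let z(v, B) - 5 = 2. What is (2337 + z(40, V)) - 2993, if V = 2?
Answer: -649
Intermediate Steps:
z(v, B) = 7 (z(v, B) = 5 + 2 = 7)
(2337 + z(40, V)) - 2993 = (2337 + 7) - 2993 = 2344 - 2993 = -649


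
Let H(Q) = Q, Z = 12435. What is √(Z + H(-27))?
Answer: 2*√3102 ≈ 111.39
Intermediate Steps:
√(Z + H(-27)) = √(12435 - 27) = √12408 = 2*√3102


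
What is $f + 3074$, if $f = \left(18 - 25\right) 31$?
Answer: $2857$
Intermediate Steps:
$f = -217$ ($f = \left(-7\right) 31 = -217$)
$f + 3074 = -217 + 3074 = 2857$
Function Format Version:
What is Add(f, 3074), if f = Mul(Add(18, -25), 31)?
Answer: 2857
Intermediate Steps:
f = -217 (f = Mul(-7, 31) = -217)
Add(f, 3074) = Add(-217, 3074) = 2857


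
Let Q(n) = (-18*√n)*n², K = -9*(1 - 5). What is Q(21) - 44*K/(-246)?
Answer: 264/41 - 7938*√21 ≈ -36370.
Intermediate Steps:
K = 36 (K = -9*(-4) = 36)
Q(n) = -18*n^(5/2)
Q(21) - 44*K/(-246) = -7938*√21 - 1584/(-246) = -7938*√21 - 1584*(-1)/246 = -7938*√21 - 44*(-6/41) = -7938*√21 + 264/41 = 264/41 - 7938*√21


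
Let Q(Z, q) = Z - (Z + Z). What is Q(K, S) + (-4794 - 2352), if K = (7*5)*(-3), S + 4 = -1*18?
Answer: -7041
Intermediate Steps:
S = -22 (S = -4 - 1*18 = -4 - 18 = -22)
K = -105 (K = 35*(-3) = -105)
Q(Z, q) = -Z (Q(Z, q) = Z - 2*Z = -Z)
Q(K, S) + (-4794 - 2352) = -1*(-105) + (-4794 - 2352) = 105 - 7146 = -7041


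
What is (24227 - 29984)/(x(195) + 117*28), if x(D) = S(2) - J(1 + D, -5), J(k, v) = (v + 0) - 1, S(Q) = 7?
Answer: -5757/3289 ≈ -1.7504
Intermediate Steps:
J(k, v) = -1 + v (J(k, v) = v - 1 = -1 + v)
x(D) = 13 (x(D) = 7 - (-1 - 5) = 7 - 1*(-6) = 7 + 6 = 13)
(24227 - 29984)/(x(195) + 117*28) = (24227 - 29984)/(13 + 117*28) = -5757/(13 + 3276) = -5757/3289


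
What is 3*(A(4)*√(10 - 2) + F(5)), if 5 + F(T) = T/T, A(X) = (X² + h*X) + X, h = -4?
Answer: -12 + 24*√2 ≈ 21.941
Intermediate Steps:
A(X) = X² - 3*X (A(X) = (X² - 4*X) + X = X² - 3*X)
F(T) = -4 (F(T) = -5 + T/T = -5 + 1 = -4)
3*(A(4)*√(10 - 2) + F(5)) = 3*((4*(-3 + 4))*√(10 - 2) - 4) = 3*((4*1)*√8 - 4) = 3*(4*(2*√2) - 4) = 3*(8*√2 - 4) = 3*(-4 + 8*√2) = -12 + 24*√2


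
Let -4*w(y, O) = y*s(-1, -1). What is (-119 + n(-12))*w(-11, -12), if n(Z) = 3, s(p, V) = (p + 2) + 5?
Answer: -1914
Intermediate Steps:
s(p, V) = 7 + p (s(p, V) = (2 + p) + 5 = 7 + p)
w(y, O) = -3*y/2 (w(y, O) = -y*(7 - 1)/4 = -y*6/4 = -3*y/2)
(-119 + n(-12))*w(-11, -12) = (-119 + 3)*(-3/2*(-11)) = -116*33/2 = -1914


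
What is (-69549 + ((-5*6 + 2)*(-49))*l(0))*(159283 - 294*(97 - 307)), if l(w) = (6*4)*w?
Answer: -15371928627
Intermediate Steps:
l(w) = 24*w
(-69549 + ((-5*6 + 2)*(-49))*l(0))*(159283 - 294*(97 - 307)) = (-69549 + ((-5*6 + 2)*(-49))*(24*0))*(159283 - 294*(97 - 307)) = (-69549 + ((-30 + 2)*(-49))*0)*(159283 - 294*(-210)) = (-69549 - 28*(-49)*0)*(159283 + 61740) = (-69549 + 1372*0)*221023 = (-69549 + 0)*221023 = -69549*221023 = -15371928627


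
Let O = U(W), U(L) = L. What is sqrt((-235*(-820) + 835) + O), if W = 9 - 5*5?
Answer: sqrt(193519) ≈ 439.91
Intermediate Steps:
W = -16 (W = 9 - 25 = -16)
O = -16
sqrt((-235*(-820) + 835) + O) = sqrt((-235*(-820) + 835) - 16) = sqrt((192700 + 835) - 16) = sqrt(193535 - 16) = sqrt(193519)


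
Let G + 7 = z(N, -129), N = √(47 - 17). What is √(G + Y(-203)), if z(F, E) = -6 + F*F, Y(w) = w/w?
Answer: 3*√2 ≈ 4.2426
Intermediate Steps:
N = √30 ≈ 5.4772
Y(w) = 1
z(F, E) = -6 + F²
G = 17 (G = -7 + (-6 + (√30)²) = -7 + (-6 + 30) = -7 + 24 = 17)
√(G + Y(-203)) = √(17 + 1) = √18 = 3*√2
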